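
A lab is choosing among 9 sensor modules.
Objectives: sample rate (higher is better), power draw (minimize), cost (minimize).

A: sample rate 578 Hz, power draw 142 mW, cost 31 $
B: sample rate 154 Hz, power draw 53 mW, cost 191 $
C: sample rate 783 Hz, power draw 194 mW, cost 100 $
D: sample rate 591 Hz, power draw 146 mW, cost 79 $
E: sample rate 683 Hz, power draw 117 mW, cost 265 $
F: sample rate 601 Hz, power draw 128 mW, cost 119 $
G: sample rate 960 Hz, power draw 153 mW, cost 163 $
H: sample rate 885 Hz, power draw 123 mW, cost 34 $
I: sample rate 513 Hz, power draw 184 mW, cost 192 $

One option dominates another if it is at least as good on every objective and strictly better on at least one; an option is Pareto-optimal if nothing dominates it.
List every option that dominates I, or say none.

A: sample rate 578≥513, power draw 142≤184, cost 31≤192 — dominates I.
D: sample rate 591≥513, power draw 146≤184, cost 79≤192 — dominates I.
F: sample rate 601≥513, power draw 128≤184, cost 119≤192 — dominates I.
G: sample rate 960≥513, power draw 153≤184, cost 163≤192 — dominates I.
H: sample rate 885≥513, power draw 123≤184, cost 34≤192 — dominates I.
Others (B, C, E) are each worse than I on at least one objective.

A, D, F, G, H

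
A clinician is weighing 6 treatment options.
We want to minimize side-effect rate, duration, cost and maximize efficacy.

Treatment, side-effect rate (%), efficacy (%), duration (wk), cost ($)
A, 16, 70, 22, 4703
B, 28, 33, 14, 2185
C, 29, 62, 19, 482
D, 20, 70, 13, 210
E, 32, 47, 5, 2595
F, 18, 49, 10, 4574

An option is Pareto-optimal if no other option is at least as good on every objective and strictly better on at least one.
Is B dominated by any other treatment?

D vs B: side-effect rate 20≤28, efficacy 70≥33, duration 13≤14, cost 210≤2185 — D is at least as good on every objective and strictly better on at least one, so D dominates B.

Yes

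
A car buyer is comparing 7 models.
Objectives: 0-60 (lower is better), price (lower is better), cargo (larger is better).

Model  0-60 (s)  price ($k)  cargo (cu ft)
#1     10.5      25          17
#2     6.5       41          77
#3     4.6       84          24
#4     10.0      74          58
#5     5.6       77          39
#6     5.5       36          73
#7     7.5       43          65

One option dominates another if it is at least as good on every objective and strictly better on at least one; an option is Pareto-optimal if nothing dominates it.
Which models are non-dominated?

#1: not dominated (best price).
#2: not dominated (best cargo).
#3: not dominated (best 0-60).
#4: dominated by #2 (0-60 6.5≤10.0, price 41≤74, cargo 77≥58).
#5: dominated by #6 (0-60 5.5≤5.6, price 36≤77, cargo 73≥39).
#6: not dominated.
#7: dominated by #2 (0-60 6.5≤7.5, price 41≤43, cargo 77≥65).

#1, #2, #3, #6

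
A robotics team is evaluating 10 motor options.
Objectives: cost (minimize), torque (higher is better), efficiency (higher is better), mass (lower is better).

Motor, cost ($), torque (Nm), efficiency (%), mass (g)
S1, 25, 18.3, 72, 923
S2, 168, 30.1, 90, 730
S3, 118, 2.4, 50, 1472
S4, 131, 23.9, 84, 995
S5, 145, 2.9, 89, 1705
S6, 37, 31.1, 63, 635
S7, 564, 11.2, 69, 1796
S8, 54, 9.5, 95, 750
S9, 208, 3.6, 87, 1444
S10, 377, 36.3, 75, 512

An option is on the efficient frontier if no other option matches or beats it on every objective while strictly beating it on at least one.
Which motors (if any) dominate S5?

S8: cost 54≤145, torque 9.5≥2.9, efficiency 95≥89, mass 750≤1705 — dominates S5.
Others (S1, S2, S3, S4, S6, S7, S9, S10) are each worse than S5 on at least one objective.

S8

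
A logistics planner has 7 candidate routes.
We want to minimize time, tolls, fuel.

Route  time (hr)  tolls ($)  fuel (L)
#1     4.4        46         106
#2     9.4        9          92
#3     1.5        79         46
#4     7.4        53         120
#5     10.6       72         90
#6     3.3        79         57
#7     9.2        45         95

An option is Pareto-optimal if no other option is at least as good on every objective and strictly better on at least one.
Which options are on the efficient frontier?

#1: not dominated.
#2: not dominated (best tolls).
#3: not dominated (best time).
#4: dominated by #1 (time 4.4≤7.4, tolls 46≤53, fuel 106≤120).
#5: not dominated.
#6: dominated by #3 (time 1.5≤3.3, tolls 79≤79, fuel 46≤57).
#7: not dominated.

#1, #2, #3, #5, #7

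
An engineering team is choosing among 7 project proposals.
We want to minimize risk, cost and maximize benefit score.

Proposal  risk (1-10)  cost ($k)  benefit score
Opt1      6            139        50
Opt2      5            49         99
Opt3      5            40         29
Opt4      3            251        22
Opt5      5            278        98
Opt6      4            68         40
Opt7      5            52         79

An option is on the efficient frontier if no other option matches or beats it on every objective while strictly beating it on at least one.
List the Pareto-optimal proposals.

Opt1: dominated by Opt2 (risk 5≤6, cost 49≤139, benefit score 99≥50).
Opt2: not dominated (best benefit score).
Opt3: not dominated (best cost).
Opt4: not dominated (best risk).
Opt5: dominated by Opt2 (risk 5≤5, cost 49≤278, benefit score 99≥98).
Opt6: not dominated.
Opt7: dominated by Opt2 (risk 5≤5, cost 49≤52, benefit score 99≥79).

Opt2, Opt3, Opt4, Opt6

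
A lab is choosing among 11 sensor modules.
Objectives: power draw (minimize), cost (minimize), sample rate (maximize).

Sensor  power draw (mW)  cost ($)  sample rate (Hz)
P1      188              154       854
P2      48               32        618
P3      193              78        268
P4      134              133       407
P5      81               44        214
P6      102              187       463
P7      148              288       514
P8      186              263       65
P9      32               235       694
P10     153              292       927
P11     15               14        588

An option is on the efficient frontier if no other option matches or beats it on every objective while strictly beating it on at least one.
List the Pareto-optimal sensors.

P1: not dominated.
P2: not dominated.
P3: dominated by P2 (power draw 48≤193, cost 32≤78, sample rate 618≥268).
P4: dominated by P2 (power draw 48≤134, cost 32≤133, sample rate 618≥407).
P5: dominated by P2 (power draw 48≤81, cost 32≤44, sample rate 618≥214).
P6: dominated by P2 (power draw 48≤102, cost 32≤187, sample rate 618≥463).
P7: dominated by P2 (power draw 48≤148, cost 32≤288, sample rate 618≥514).
P8: dominated by P2 (power draw 48≤186, cost 32≤263, sample rate 618≥65).
P9: not dominated.
P10: not dominated (best sample rate).
P11: not dominated (best power draw).

P1, P2, P9, P10, P11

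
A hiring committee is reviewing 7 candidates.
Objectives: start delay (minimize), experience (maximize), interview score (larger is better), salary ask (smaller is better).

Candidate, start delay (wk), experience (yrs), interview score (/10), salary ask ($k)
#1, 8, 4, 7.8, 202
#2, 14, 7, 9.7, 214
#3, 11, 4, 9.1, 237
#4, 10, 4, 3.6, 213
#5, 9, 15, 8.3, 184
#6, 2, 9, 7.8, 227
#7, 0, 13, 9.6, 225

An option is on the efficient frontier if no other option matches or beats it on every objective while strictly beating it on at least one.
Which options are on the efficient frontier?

#1, #2, #5, #7

#1: not dominated.
#2: not dominated (best interview score).
#3: dominated by #7 (start delay 0≤11, experience 13≥4, interview score 9.6≥9.1, salary ask 225≤237).
#4: dominated by #1 (start delay 8≤10, experience 4≥4, interview score 7.8≥3.6, salary ask 202≤213).
#5: not dominated (best experience).
#6: dominated by #7 (start delay 0≤2, experience 13≥9, interview score 9.6≥7.8, salary ask 225≤227).
#7: not dominated (best start delay).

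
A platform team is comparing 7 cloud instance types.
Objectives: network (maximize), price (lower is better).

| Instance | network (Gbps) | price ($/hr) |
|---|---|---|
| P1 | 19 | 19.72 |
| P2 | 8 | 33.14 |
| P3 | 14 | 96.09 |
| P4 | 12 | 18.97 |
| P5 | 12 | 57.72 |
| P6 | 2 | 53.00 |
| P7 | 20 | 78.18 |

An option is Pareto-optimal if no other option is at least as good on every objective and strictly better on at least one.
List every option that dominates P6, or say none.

P1, P2, P4

P1: network 19≥2, price 19.72≤53.00 — dominates P6.
P2: network 8≥2, price 33.14≤53.00 — dominates P6.
P4: network 12≥2, price 18.97≤53.00 — dominates P6.
Others (P3, P5, P7) are each worse than P6 on at least one objective.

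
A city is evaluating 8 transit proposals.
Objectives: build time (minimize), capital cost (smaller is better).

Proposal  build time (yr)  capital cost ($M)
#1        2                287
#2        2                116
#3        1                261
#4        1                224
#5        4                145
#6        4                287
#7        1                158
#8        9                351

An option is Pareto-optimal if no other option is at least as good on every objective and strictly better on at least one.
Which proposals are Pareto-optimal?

#2, #7

#1: dominated by #2 (build time 2≤2, capital cost 116≤287).
#2: not dominated (best capital cost).
#3: dominated by #4 (build time 1≤1, capital cost 224≤261).
#4: dominated by #7 (build time 1≤1, capital cost 158≤224).
#5: dominated by #2 (build time 2≤4, capital cost 116≤145).
#6: dominated by #1 (build time 2≤4, capital cost 287≤287).
#7: not dominated.
#8: dominated by #1 (build time 2≤9, capital cost 287≤351).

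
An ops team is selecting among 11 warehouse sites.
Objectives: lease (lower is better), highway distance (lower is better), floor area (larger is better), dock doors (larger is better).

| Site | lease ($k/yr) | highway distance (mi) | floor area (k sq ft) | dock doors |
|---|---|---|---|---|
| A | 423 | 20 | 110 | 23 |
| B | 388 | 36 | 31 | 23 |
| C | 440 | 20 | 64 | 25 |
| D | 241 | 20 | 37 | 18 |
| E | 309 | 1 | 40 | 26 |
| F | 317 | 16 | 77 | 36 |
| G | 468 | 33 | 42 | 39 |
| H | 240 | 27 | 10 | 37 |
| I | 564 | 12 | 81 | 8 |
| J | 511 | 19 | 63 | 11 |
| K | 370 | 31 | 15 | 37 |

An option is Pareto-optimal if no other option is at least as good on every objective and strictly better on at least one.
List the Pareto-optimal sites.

A: not dominated (best floor area).
B: dominated by E (lease 309≤388, highway distance 1≤36, floor area 40≥31, dock doors 26≥23).
C: dominated by F (lease 317≤440, highway distance 16≤20, floor area 77≥64, dock doors 36≥25).
D: not dominated.
E: not dominated (best highway distance).
F: not dominated.
G: not dominated (best dock doors).
H: not dominated (best lease).
I: not dominated.
J: dominated by F (lease 317≤511, highway distance 16≤19, floor area 77≥63, dock doors 36≥11).
K: not dominated.

A, D, E, F, G, H, I, K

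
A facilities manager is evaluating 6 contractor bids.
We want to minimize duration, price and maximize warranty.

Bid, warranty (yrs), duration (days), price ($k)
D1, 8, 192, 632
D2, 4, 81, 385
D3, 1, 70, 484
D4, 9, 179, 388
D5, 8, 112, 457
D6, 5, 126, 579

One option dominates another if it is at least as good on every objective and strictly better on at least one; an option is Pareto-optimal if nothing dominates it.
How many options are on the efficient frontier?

4

D1: dominated by D4 (warranty 9≥8, duration 179≤192, price 388≤632).
D2: not dominated (best price).
D3: not dominated (best duration).
D4: not dominated (best warranty).
D5: not dominated.
D6: dominated by D5 (warranty 8≥5, duration 112≤126, price 457≤579).
Pareto-optimal: D2, D3, D4, D5 → 4.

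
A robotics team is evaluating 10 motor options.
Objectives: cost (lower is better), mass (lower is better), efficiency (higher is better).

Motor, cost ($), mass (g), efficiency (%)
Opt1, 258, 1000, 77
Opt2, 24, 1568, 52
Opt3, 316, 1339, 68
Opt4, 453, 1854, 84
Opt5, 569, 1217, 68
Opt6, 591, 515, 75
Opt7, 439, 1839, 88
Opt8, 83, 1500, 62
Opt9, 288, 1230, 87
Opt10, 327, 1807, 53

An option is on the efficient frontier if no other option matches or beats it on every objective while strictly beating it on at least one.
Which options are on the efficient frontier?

Opt1, Opt2, Opt6, Opt7, Opt8, Opt9

Opt1: not dominated.
Opt2: not dominated (best cost).
Opt3: dominated by Opt1 (cost 258≤316, mass 1000≤1339, efficiency 77≥68).
Opt4: dominated by Opt7 (cost 439≤453, mass 1839≤1854, efficiency 88≥84).
Opt5: dominated by Opt1 (cost 258≤569, mass 1000≤1217, efficiency 77≥68).
Opt6: not dominated (best mass).
Opt7: not dominated (best efficiency).
Opt8: not dominated.
Opt9: not dominated.
Opt10: dominated by Opt1 (cost 258≤327, mass 1000≤1807, efficiency 77≥53).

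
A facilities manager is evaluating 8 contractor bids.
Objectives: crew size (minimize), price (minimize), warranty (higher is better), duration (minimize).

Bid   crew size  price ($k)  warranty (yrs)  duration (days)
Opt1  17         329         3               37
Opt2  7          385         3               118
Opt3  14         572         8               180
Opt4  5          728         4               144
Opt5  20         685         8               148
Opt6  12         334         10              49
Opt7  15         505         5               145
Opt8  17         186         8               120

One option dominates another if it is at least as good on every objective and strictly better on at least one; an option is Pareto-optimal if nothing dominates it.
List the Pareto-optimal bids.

Opt1, Opt2, Opt4, Opt6, Opt8

Opt1: not dominated (best duration).
Opt2: not dominated.
Opt3: dominated by Opt6 (crew size 12≤14, price 334≤572, warranty 10≥8, duration 49≤180).
Opt4: not dominated (best crew size).
Opt5: dominated by Opt6 (crew size 12≤20, price 334≤685, warranty 10≥8, duration 49≤148).
Opt6: not dominated (best warranty).
Opt7: dominated by Opt6 (crew size 12≤15, price 334≤505, warranty 10≥5, duration 49≤145).
Opt8: not dominated (best price).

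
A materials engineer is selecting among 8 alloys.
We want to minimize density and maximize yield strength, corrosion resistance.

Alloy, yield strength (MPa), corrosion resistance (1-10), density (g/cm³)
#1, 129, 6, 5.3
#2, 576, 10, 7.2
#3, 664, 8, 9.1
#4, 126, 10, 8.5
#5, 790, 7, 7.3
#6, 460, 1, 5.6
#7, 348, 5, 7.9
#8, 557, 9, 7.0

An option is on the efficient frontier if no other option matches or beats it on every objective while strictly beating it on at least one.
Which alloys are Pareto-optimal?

#1: not dominated (best density).
#2: not dominated.
#3: not dominated.
#4: dominated by #2 (yield strength 576≥126, corrosion resistance 10≥10, density 7.2≤8.5).
#5: not dominated (best yield strength).
#6: not dominated.
#7: dominated by #2 (yield strength 576≥348, corrosion resistance 10≥5, density 7.2≤7.9).
#8: not dominated.

#1, #2, #3, #5, #6, #8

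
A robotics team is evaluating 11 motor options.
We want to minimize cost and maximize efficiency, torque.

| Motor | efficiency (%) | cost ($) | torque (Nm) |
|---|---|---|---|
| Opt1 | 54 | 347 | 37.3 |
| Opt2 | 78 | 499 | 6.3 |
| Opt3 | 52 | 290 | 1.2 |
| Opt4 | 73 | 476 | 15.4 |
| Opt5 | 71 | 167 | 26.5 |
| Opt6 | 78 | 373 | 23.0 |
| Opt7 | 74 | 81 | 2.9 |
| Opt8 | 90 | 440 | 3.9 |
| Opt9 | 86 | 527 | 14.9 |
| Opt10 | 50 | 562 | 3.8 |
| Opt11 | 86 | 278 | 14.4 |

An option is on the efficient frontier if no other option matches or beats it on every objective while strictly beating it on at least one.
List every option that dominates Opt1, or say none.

Opt2: worse on cost (499 vs 347).
Opt3: worse on efficiency (52 vs 54).
Opt4: worse on cost (476 vs 347).
Opt5: worse on torque (26.5 vs 37.3).
Opt6: worse on cost (373 vs 347).
Opt7: worse on torque (2.9 vs 37.3).
Opt8: worse on cost (440 vs 347).
Opt9: worse on cost (527 vs 347).
Opt10: worse on efficiency (50 vs 54).
Opt11: worse on torque (14.4 vs 37.3).
No option dominates Opt1.

none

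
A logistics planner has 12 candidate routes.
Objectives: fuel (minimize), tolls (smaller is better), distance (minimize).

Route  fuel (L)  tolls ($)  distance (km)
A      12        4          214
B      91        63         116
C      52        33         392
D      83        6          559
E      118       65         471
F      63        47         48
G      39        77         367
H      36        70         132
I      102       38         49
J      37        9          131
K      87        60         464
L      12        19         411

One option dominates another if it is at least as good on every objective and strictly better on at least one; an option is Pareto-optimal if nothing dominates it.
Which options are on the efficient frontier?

A: not dominated (best tolls).
B: dominated by F (fuel 63≤91, tolls 47≤63, distance 48≤116).
C: dominated by A (fuel 12≤52, tolls 4≤33, distance 214≤392).
D: dominated by A (fuel 12≤83, tolls 4≤6, distance 214≤559).
E: dominated by A (fuel 12≤118, tolls 4≤65, distance 214≤471).
F: not dominated (best distance).
G: dominated by A (fuel 12≤39, tolls 4≤77, distance 214≤367).
H: not dominated.
I: not dominated.
J: not dominated.
K: dominated by A (fuel 12≤87, tolls 4≤60, distance 214≤464).
L: dominated by A (fuel 12≤12, tolls 4≤19, distance 214≤411).

A, F, H, I, J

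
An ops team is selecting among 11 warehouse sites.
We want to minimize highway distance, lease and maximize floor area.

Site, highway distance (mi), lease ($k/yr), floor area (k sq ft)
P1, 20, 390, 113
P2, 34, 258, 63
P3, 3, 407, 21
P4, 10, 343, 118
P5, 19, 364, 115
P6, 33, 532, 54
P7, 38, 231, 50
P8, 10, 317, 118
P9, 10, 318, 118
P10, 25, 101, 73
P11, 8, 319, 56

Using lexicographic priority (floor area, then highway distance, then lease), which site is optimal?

First maximize floor area: best is 118, kept {P4, P8, P9}.
Then minimize highway distance: best is 10, kept {P4, P8, P9}.
Then minimize lease: best is 317, kept {P8}.

P8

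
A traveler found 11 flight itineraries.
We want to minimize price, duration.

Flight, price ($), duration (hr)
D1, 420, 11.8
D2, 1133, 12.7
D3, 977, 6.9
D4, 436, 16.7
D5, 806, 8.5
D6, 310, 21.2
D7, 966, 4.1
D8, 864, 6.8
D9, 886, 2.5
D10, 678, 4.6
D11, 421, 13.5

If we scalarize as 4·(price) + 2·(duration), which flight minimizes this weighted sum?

D6

D1: 4·420 + 2·11.8 = 1703.6
D2: 4·1133 + 2·12.7 = 4557.4
D3: 4·977 + 2·6.9 = 3921.8
D4: 4·436 + 2·16.7 = 1777.4
D5: 4·806 + 2·8.5 = 3241.0
D6: 4·310 + 2·21.2 = 1282.4
D7: 4·966 + 2·4.1 = 3872.2
D8: 4·864 + 2·6.8 = 3469.6
D9: 4·886 + 2·2.5 = 3549.0
D10: 4·678 + 2·4.6 = 2721.2
D11: 4·421 + 2·13.5 = 1711.0
Lowest: D6 at 1282.4.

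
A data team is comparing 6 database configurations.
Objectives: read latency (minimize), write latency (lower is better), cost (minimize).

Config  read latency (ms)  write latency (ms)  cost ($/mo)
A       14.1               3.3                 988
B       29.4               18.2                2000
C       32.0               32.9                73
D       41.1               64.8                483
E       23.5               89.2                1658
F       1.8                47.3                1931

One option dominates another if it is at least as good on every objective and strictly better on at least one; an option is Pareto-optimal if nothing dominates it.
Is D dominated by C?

C vs D: read latency 32.0≤41.1, write latency 32.9≤64.8, cost 73≤483 — C is at least as good on every objective with at least one strict improvement.

Yes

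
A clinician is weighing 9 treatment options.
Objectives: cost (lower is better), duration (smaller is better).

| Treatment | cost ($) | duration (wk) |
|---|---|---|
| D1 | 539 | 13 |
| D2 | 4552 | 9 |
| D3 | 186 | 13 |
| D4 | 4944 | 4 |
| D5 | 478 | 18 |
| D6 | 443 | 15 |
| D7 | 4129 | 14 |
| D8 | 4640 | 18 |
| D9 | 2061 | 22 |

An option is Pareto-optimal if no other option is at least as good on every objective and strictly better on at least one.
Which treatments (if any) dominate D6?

D3: cost 186≤443, duration 13≤15 — dominates D6.
Others (D1, D2, D4, D5, D7, D8, D9) are each worse than D6 on at least one objective.

D3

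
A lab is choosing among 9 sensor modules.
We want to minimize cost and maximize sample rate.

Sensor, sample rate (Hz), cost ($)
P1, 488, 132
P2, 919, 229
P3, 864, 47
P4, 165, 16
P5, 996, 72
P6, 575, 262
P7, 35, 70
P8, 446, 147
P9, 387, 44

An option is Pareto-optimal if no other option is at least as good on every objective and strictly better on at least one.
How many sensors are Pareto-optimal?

P1: dominated by P3 (sample rate 864≥488, cost 47≤132).
P2: dominated by P5 (sample rate 996≥919, cost 72≤229).
P3: not dominated.
P4: not dominated (best cost).
P5: not dominated (best sample rate).
P6: dominated by P2 (sample rate 919≥575, cost 229≤262).
P7: dominated by P3 (sample rate 864≥35, cost 47≤70).
P8: dominated by P1 (sample rate 488≥446, cost 132≤147).
P9: not dominated.
Pareto-optimal: P3, P4, P5, P9 → 4.

4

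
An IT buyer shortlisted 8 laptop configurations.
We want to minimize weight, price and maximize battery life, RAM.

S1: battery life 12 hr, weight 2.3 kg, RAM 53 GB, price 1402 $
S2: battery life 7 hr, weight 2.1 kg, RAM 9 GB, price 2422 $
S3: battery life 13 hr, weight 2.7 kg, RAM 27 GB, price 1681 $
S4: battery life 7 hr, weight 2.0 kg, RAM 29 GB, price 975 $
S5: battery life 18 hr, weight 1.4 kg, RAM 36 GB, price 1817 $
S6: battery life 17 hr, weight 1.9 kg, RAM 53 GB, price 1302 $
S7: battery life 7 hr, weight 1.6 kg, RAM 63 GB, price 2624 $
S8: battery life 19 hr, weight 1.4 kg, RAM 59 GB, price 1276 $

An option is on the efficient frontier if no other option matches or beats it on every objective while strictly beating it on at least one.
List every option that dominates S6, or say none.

S8: battery life 19≥17, weight 1.4≤1.9, RAM 59≥53, price 1276≤1302 — dominates S6.
Others (S1, S2, S3, S4, S5, S7) are each worse than S6 on at least one objective.

S8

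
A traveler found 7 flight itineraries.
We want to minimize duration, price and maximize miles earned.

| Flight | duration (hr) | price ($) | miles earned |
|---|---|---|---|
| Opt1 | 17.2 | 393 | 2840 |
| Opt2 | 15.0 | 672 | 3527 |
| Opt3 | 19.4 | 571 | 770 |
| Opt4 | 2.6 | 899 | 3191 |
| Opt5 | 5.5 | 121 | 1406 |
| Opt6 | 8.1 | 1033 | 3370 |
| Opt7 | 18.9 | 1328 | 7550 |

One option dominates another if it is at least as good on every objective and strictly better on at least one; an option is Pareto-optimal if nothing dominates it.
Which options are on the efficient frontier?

Opt1, Opt2, Opt4, Opt5, Opt6, Opt7

Opt1: not dominated.
Opt2: not dominated.
Opt3: dominated by Opt1 (duration 17.2≤19.4, price 393≤571, miles earned 2840≥770).
Opt4: not dominated (best duration).
Opt5: not dominated (best price).
Opt6: not dominated.
Opt7: not dominated (best miles earned).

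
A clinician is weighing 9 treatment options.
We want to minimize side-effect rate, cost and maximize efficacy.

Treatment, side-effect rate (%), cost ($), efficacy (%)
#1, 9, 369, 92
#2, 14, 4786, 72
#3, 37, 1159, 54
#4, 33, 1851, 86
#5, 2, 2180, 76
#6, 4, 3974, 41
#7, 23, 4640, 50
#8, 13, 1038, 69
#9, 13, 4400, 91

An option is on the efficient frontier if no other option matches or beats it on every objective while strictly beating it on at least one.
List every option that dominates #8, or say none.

#1: side-effect rate 9≤13, cost 369≤1038, efficacy 92≥69 — dominates #8.
Others (#2, #3, #4, #5, #6, #7, #9) are each worse than #8 on at least one objective.

#1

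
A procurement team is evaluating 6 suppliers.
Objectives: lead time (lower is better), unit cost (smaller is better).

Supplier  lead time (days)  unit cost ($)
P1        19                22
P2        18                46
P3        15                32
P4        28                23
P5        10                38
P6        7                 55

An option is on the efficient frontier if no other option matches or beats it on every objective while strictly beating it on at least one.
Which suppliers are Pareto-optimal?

P1, P3, P5, P6

P1: not dominated (best unit cost).
P2: dominated by P3 (lead time 15≤18, unit cost 32≤46).
P3: not dominated.
P4: dominated by P1 (lead time 19≤28, unit cost 22≤23).
P5: not dominated.
P6: not dominated (best lead time).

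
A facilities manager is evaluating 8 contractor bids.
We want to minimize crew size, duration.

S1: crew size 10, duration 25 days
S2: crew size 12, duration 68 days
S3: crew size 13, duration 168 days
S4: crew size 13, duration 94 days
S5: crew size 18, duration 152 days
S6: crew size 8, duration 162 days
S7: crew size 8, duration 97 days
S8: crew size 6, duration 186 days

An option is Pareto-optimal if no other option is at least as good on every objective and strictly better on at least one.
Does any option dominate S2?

Yes

S1 vs S2: crew size 10≤12, duration 25≤68 — S1 is at least as good on every objective and strictly better on at least one, so S1 dominates S2.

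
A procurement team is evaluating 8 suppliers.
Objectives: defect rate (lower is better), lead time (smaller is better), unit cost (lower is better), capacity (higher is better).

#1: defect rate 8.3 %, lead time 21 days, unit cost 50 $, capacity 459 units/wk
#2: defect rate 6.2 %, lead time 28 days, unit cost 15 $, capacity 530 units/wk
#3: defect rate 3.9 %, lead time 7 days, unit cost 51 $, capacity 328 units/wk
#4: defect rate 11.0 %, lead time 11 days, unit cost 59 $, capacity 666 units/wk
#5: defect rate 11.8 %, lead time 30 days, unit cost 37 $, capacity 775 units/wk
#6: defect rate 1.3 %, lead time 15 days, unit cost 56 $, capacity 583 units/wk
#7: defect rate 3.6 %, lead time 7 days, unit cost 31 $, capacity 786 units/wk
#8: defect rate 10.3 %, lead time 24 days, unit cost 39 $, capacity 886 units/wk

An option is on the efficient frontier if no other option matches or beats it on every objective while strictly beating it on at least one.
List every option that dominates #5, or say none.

#7: defect rate 3.6≤11.8, lead time 7≤30, unit cost 31≤37, capacity 786≥775 — dominates #5.
Others (#1, #2, #3, #4, #6, #8) are each worse than #5 on at least one objective.

#7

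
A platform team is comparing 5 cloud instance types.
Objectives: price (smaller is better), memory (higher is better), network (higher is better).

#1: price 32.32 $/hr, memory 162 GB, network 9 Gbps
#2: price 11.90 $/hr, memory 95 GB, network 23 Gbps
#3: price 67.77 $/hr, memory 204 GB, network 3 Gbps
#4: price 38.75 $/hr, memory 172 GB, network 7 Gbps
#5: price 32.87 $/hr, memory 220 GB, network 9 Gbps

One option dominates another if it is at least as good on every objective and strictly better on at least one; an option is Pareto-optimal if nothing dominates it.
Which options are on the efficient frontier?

#1, #2, #5

#1: not dominated.
#2: not dominated (best price).
#3: dominated by #5 (price 32.87≤67.77, memory 220≥204, network 9≥3).
#4: dominated by #5 (price 32.87≤38.75, memory 220≥172, network 9≥7).
#5: not dominated (best memory).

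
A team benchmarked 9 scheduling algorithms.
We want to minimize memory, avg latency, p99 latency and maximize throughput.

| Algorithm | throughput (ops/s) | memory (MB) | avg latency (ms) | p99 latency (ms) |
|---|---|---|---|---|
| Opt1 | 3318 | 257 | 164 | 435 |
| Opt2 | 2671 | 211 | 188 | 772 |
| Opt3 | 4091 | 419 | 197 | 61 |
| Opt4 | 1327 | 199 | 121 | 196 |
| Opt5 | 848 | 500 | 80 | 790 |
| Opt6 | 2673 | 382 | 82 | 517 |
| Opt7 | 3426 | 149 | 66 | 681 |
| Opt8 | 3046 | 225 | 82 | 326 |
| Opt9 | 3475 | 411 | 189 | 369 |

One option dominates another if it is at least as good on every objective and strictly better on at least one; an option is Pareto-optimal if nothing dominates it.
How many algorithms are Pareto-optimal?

6

Opt1: not dominated.
Opt2: dominated by Opt7 (throughput 3426≥2671, memory 149≤211, avg latency 66≤188, p99 latency 681≤772).
Opt3: not dominated (best throughput).
Opt4: not dominated.
Opt5: dominated by Opt7 (throughput 3426≥848, memory 149≤500, avg latency 66≤80, p99 latency 681≤790).
Opt6: dominated by Opt8 (throughput 3046≥2673, memory 225≤382, avg latency 82≤82, p99 latency 326≤517).
Opt7: not dominated (best memory).
Opt8: not dominated.
Opt9: not dominated.
Pareto-optimal: Opt1, Opt3, Opt4, Opt7, Opt8, Opt9 → 6.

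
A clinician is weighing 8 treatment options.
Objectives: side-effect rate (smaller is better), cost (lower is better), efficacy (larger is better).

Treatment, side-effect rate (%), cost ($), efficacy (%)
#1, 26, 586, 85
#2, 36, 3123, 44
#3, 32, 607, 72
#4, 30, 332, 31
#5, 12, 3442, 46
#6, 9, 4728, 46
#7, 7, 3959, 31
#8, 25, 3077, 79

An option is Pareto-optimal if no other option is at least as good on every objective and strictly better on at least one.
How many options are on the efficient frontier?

#1: not dominated (best efficacy).
#2: dominated by #1 (side-effect rate 26≤36, cost 586≤3123, efficacy 85≥44).
#3: dominated by #1 (side-effect rate 26≤32, cost 586≤607, efficacy 85≥72).
#4: not dominated (best cost).
#5: not dominated.
#6: not dominated.
#7: not dominated (best side-effect rate).
#8: not dominated.
Pareto-optimal: #1, #4, #5, #6, #7, #8 → 6.

6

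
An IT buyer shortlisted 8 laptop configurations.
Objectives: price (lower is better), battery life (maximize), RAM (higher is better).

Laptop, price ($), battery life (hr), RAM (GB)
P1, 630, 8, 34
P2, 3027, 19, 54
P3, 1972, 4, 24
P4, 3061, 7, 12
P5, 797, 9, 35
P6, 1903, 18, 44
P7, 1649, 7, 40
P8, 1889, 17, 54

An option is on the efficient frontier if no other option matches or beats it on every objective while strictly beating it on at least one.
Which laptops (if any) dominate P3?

P1, P5, P6, P7, P8

P1: price 630≤1972, battery life 8≥4, RAM 34≥24 — dominates P3.
P5: price 797≤1972, battery life 9≥4, RAM 35≥24 — dominates P3.
P6: price 1903≤1972, battery life 18≥4, RAM 44≥24 — dominates P3.
P7: price 1649≤1972, battery life 7≥4, RAM 40≥24 — dominates P3.
P8: price 1889≤1972, battery life 17≥4, RAM 54≥24 — dominates P3.
Others (P2, P4) are each worse than P3 on at least one objective.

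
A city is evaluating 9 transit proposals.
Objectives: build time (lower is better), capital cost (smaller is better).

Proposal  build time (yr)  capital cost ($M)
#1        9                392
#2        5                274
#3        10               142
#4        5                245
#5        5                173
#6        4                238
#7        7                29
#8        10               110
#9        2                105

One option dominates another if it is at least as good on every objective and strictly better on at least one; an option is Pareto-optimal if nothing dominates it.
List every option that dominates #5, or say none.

#9

#9: build time 2≤5, capital cost 105≤173 — dominates #5.
Others (#1, #2, #3, #4, #6, #7, #8) are each worse than #5 on at least one objective.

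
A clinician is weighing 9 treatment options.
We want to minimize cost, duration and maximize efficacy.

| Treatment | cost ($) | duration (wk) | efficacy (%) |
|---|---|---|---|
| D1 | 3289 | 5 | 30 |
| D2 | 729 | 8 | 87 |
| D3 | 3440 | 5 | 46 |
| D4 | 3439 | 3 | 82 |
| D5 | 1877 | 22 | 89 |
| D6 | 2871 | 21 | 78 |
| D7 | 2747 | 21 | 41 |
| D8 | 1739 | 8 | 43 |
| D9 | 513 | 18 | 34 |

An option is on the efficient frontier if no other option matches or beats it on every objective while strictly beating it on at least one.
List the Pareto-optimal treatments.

D1, D2, D4, D5, D9

D1: not dominated.
D2: not dominated.
D3: dominated by D4 (cost 3439≤3440, duration 3≤5, efficacy 82≥46).
D4: not dominated (best duration).
D5: not dominated (best efficacy).
D6: dominated by D2 (cost 729≤2871, duration 8≤21, efficacy 87≥78).
D7: dominated by D2 (cost 729≤2747, duration 8≤21, efficacy 87≥41).
D8: dominated by D2 (cost 729≤1739, duration 8≤8, efficacy 87≥43).
D9: not dominated (best cost).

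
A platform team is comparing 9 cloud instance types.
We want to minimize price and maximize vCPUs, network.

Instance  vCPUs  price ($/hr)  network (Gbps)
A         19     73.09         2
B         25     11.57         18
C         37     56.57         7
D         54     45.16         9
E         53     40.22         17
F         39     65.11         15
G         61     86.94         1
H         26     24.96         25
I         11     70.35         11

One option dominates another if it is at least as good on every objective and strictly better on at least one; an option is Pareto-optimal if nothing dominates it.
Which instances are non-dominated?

A: dominated by B (vCPUs 25≥19, price 11.57≤73.09, network 18≥2).
B: not dominated (best price).
C: dominated by D (vCPUs 54≥37, price 45.16≤56.57, network 9≥7).
D: not dominated.
E: not dominated.
F: dominated by E (vCPUs 53≥39, price 40.22≤65.11, network 17≥15).
G: not dominated (best vCPUs).
H: not dominated (best network).
I: dominated by B (vCPUs 25≥11, price 11.57≤70.35, network 18≥11).

B, D, E, G, H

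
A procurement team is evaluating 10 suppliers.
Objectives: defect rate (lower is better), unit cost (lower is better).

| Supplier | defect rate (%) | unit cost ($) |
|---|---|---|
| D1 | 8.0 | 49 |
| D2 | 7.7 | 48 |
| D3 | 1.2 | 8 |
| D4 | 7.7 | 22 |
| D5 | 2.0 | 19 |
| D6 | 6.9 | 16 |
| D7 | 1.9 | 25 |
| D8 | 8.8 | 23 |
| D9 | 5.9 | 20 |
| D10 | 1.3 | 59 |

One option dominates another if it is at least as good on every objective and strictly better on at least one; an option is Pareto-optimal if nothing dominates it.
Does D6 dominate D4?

D6 vs D4: defect rate 6.9≤7.7, unit cost 16≤22 — D6 is at least as good on every objective with at least one strict improvement.

Yes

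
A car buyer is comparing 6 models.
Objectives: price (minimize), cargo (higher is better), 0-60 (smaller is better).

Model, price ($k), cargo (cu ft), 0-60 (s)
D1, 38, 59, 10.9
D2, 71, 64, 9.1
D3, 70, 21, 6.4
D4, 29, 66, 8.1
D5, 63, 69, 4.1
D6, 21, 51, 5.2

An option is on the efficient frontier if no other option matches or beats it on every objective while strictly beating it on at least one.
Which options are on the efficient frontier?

D4, D5, D6

D1: dominated by D4 (price 29≤38, cargo 66≥59, 0-60 8.1≤10.9).
D2: dominated by D4 (price 29≤71, cargo 66≥64, 0-60 8.1≤9.1).
D3: dominated by D5 (price 63≤70, cargo 69≥21, 0-60 4.1≤6.4).
D4: not dominated.
D5: not dominated (best cargo).
D6: not dominated (best price).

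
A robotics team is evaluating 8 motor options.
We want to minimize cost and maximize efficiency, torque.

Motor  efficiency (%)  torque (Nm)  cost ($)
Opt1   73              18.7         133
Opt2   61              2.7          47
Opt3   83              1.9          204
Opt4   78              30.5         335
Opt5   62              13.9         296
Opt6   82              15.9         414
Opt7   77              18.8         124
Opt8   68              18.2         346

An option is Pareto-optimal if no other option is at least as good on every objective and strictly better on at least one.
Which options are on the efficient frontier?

Opt1: dominated by Opt7 (efficiency 77≥73, torque 18.8≥18.7, cost 124≤133).
Opt2: not dominated (best cost).
Opt3: not dominated (best efficiency).
Opt4: not dominated (best torque).
Opt5: dominated by Opt1 (efficiency 73≥62, torque 18.7≥13.9, cost 133≤296).
Opt6: not dominated.
Opt7: not dominated.
Opt8: dominated by Opt1 (efficiency 73≥68, torque 18.7≥18.2, cost 133≤346).

Opt2, Opt3, Opt4, Opt6, Opt7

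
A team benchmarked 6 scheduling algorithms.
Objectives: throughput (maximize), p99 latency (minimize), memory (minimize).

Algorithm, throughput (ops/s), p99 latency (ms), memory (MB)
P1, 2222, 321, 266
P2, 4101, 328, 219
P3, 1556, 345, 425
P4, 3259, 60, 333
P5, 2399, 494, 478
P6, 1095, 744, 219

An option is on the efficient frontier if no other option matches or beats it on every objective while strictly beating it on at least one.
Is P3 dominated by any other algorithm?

P1 vs P3: throughput 2222≥1556, p99 latency 321≤345, memory 266≤425 — P1 is at least as good on every objective and strictly better on at least one, so P1 dominates P3.

Yes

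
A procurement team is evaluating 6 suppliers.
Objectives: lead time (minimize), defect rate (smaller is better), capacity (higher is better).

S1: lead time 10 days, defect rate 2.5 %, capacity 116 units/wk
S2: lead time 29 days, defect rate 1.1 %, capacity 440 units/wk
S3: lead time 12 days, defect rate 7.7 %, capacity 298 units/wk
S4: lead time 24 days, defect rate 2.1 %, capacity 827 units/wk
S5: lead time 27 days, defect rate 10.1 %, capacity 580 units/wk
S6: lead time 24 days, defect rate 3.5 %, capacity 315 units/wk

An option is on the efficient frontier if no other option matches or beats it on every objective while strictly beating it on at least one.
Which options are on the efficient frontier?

S1: not dominated (best lead time).
S2: not dominated (best defect rate).
S3: not dominated.
S4: not dominated (best capacity).
S5: dominated by S4 (lead time 24≤27, defect rate 2.1≤10.1, capacity 827≥580).
S6: dominated by S4 (lead time 24≤24, defect rate 2.1≤3.5, capacity 827≥315).

S1, S2, S3, S4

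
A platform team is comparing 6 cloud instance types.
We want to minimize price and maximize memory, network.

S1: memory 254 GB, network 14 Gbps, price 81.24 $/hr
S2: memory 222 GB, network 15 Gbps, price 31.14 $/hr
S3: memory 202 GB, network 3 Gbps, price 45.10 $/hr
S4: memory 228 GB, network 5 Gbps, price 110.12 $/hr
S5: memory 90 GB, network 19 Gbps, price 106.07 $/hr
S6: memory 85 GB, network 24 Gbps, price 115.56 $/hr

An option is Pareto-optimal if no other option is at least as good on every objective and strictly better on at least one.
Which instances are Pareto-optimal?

S1, S2, S5, S6

S1: not dominated (best memory).
S2: not dominated (best price).
S3: dominated by S2 (memory 222≥202, network 15≥3, price 31.14≤45.10).
S4: dominated by S1 (memory 254≥228, network 14≥5, price 81.24≤110.12).
S5: not dominated.
S6: not dominated (best network).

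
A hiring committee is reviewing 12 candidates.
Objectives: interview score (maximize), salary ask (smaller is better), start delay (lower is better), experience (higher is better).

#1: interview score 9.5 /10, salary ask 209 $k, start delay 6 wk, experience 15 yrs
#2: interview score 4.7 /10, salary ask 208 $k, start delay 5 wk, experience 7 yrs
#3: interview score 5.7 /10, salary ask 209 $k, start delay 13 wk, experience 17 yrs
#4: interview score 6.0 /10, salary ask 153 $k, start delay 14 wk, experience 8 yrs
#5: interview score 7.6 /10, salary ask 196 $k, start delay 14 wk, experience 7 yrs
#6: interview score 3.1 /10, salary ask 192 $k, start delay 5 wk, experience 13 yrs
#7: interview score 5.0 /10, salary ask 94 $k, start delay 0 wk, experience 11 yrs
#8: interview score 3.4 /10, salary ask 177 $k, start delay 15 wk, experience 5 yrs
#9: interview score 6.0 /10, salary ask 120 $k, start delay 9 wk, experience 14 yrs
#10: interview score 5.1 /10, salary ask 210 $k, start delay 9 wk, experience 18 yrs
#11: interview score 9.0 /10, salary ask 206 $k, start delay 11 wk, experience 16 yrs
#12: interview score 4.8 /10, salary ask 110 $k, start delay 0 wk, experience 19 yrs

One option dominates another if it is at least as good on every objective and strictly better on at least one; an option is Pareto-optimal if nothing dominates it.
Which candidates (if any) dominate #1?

none

#2: worse on interview score (4.7 vs 9.5).
#3: worse on interview score (5.7 vs 9.5).
#4: worse on interview score (6.0 vs 9.5).
#5: worse on interview score (7.6 vs 9.5).
#6: worse on interview score (3.1 vs 9.5).
#7: worse on interview score (5.0 vs 9.5).
#8: worse on interview score (3.4 vs 9.5).
#9: worse on interview score (6.0 vs 9.5).
#10: worse on interview score (5.1 vs 9.5).
#11: worse on interview score (9.0 vs 9.5).
#12: worse on interview score (4.8 vs 9.5).
No option dominates #1.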